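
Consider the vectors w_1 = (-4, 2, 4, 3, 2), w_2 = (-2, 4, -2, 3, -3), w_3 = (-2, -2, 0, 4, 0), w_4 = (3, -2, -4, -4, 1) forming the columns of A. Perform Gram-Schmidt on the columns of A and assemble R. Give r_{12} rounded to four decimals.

q_1 = w_1/‖w_1‖ = (-4, 2, 4, 3, 2)/7.0000 = (-0.5714, 0.2857, 0.5714, 0.4286, 0.2857).
r_{12} = q_1·w_2 = 1.5714.

r_{12} = 1.5714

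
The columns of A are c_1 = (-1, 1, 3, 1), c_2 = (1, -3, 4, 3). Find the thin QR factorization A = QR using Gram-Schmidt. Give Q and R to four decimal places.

Q = [[-0.2887, 0.3840], [0.2887, -0.7846], [0.8660, 0.2504], [0.2887, 0.4174]], R = [[3.4641, 3.1754], [0.0000, 4.9917]]

q_1 = c_1/‖c_1‖ = (-1, 1, 3, 1)/3.4641 = (-0.2887, 0.2887, 0.8660, 0.2887).
r_{12} = q_1·c_2 = 3.1754.
u_2 = c_2 − 3.1754·q_1 = (1.9167, -3.9167, 1.2500, 2.0833).
‖u_2‖ = 4.9917, so q_2 = (0.3840, -0.7846, 0.2504, 0.4174).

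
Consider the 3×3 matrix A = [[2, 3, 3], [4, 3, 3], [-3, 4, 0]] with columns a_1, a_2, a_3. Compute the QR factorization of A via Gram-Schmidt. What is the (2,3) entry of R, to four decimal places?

r_{23} = 2.4942

e_1 = a_1/‖a_1‖ = (2, 4, -3)/5.3852 = (0.3714, 0.7428, -0.5571).
r_{12} = e_1·a_2 = 1.1142.
u_2 = a_2 − 1.1142·e_1 = (2.5862, 2.1724, 4.6207).
‖u_2‖ = 5.7235, so e_2 = (0.4519, 0.3796, 0.8073).
r_{23} = e_2·a_3 = 2.4942.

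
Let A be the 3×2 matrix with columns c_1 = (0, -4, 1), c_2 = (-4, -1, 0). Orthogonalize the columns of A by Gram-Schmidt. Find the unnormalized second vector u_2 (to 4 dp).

c_1 = (0, -4, 1); ‖c_1‖ = 4.1231, so e_1 = (0.0000, -0.9701, 0.2425).
e_1·c_2 = 0.0000·(-4) + (-0.9701)·(-1) + 0.2425·0 = 0.9701.
u_2 = c_2 − 0.9701·e_1 = (-4.0000, -0.0588, -0.2353).

u_2 = (-4.0000, -0.0588, -0.2353)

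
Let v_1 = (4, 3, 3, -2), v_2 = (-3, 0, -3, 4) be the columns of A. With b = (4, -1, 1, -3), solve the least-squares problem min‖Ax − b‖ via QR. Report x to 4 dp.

x = (-0.0776, -0.8603)

q_1 = v_1/‖v_1‖ = (4, 3, 3, -2)/6.1644 = (0.6489, 0.4867, 0.4867, -0.3244).
r_{12} = q_1·v_2 = -4.7044.
u_2 = v_2 + 4.7044·q_1 = (0.0526, 2.2895, -0.7105, 2.4737).
‖u_2‖ = 3.4451, so q_2 = (0.0153, 0.6646, -0.2062, 0.7180).
Qᵀb = (3.5689, -2.9638).
Back-substitute: x_2 = -2.9638/3.4451 = -0.8603.
x_1 = (3.5689 + 4.7044·(-0.8603))/6.1644 = -0.0776.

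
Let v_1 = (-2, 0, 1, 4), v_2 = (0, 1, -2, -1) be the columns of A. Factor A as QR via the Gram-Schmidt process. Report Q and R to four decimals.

Q = [[-0.4364, -0.2760], [0.0000, 0.4830], [0.2182, -0.8281], [0.8729, 0.0690]], R = [[4.5826, -1.3093], [0.0000, 2.0702]]

e_1 = v_1/‖v_1‖ = (-2, 0, 1, 4)/4.5826 = (-0.4364, 0.0000, 0.2182, 0.8729).
r_{12} = e_1·v_2 = -1.3093.
u_2 = v_2 + 1.3093·e_1 = (-0.5714, 1.0000, -1.7143, 0.1429).
‖u_2‖ = 2.0702, so e_2 = (-0.2760, 0.4830, -0.8281, 0.0690).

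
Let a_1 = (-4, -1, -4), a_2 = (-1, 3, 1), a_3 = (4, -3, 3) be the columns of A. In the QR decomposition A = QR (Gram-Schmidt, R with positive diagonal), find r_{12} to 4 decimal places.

q_1 = a_1/‖a_1‖ = (-4, -1, -4)/5.7446 = (-0.6963, -0.1741, -0.6963).
r_{12} = q_1·a_2 = -0.5222.

r_{12} = -0.5222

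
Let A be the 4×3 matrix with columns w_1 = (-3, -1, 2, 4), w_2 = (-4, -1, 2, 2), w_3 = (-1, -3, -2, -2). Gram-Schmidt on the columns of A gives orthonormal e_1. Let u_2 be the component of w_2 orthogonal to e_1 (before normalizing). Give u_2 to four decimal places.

w_1 = (-3, -1, 2, 4); ‖w_1‖ = 5.4772, so e_1 = (-0.5477, -0.1826, 0.3651, 0.7303).
e_1·w_2 = (-0.5477)·(-4) + (-0.1826)·(-1) + 0.3651·2 + 0.7303·2 = 4.5644.
u_2 = w_2 − 4.5644·e_1 = (-1.5000, -0.1667, 0.3333, -1.3333).

u_2 = (-1.5000, -0.1667, 0.3333, -1.3333)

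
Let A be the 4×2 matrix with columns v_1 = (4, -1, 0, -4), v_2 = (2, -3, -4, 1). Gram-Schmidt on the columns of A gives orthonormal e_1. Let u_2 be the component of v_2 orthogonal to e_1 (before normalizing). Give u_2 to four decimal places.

u_2 = (1.1515, -2.7879, -4.0000, 1.8485)

e_1 = v_1/‖v_1‖ = (4, -1, 0, -4)/5.7446 = (0.6963, -0.1741, 0.0000, -0.6963).
r_{12} = e_1·v_2 = 1.2185.
u_2 = v_2 − 1.2185·e_1 = (1.1515, -2.7879, -4.0000, 1.8485).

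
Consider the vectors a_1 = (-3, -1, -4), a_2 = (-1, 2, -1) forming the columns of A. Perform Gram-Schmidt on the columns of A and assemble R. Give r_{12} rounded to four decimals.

a_1 = (-3, -1, -4); ‖a_1‖ = 5.0990, so e_1 = (-0.5883, -0.1961, -0.7845).
r_{12} = e_1·a_2 = 0.9806.

r_{12} = 0.9806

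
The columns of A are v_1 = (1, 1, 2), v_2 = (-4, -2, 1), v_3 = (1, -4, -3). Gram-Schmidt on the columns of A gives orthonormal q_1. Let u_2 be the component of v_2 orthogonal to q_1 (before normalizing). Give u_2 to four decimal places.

u_2 = (-3.3333, -1.3333, 2.3333)

v_1 = (1, 1, 2); ‖v_1‖ = 2.4495, so q_1 = (0.4082, 0.4082, 0.8165).
q_1·v_2 = 0.4082·(-4) + 0.4082·(-2) + 0.8165·1 = -1.6330.
u_2 = v_2 + 1.6330·q_1 = (-3.3333, -1.3333, 2.3333).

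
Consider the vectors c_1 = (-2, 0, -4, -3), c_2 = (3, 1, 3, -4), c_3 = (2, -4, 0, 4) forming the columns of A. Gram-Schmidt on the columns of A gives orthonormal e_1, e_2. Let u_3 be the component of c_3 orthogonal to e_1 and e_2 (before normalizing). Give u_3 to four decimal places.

e_1 = c_1/‖c_1‖ = (-2, 0, -4, -3)/5.3852 = (-0.3714, 0.0000, -0.7428, -0.5571).
r_{12} = e_1·c_2 = -1.1142.
u_2 = c_2 + 1.1142·e_1 = (2.5862, 1.0000, 2.1724, -4.6207).
‖u_2‖ = 5.8102, so e_2 = (0.4451, 0.1721, 0.3739, -0.7953).
r_{13} = e_1·c_3 = -2.9711; r_{23} = e_2·c_3 = -2.9793.
u_3 = c_3 + 2.9711·e_1 + 2.9793·e_2 = (2.2227, -3.4872, -1.0930, -0.0245).

u_3 = (2.2227, -3.4872, -1.0930, -0.0245)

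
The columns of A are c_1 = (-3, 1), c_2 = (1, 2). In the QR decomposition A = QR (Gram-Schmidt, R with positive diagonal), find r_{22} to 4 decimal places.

r_{22} = 2.2136

c_1 = (-3, 1); ‖c_1‖ = 3.1623, so q_1 = (-0.9487, 0.3162).
q_1·c_2 = (-0.9487)·1 + 0.3162·2 = -0.3162.
u_2 = c_2 + 0.3162·q_1 = (0.7000, 2.1000).
r_{22} = ‖u_2‖ = 2.2136.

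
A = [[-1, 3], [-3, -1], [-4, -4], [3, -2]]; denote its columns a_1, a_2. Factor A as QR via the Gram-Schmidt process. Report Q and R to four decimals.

a_1 = (-1, -3, -4, 3); ‖a_1‖ = 5.9161, so e_1 = (-0.1690, -0.5071, -0.6761, 0.5071).
e_1·a_2 = (-0.1690)·3 + (-0.5071)·(-1) + (-0.6761)·(-4) + 0.5071·(-2) = 1.6903.
u_2 = a_2 − 1.6903·e_1 = (3.2857, -0.1429, -2.8571, -2.8571).
‖u_2‖ = 5.2099, so e_2 = (0.6307, -0.0274, -0.5484, -0.5484).

Q = [[-0.1690, 0.6307], [-0.5071, -0.0274], [-0.6761, -0.5484], [0.5071, -0.5484]], R = [[5.9161, 1.6903], [0.0000, 5.2099]]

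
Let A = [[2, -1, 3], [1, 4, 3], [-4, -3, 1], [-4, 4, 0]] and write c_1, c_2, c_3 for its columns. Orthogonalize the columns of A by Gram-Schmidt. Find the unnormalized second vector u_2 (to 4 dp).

c_1 = (2, 1, -4, -4); ‖c_1‖ = 6.0828, so q_1 = (0.3288, 0.1644, -0.6576, -0.6576).
q_1·c_2 = 0.3288·(-1) + 0.1644·4 + (-0.6576)·(-3) + (-0.6576)·4 = -0.3288.
u_2 = c_2 + 0.3288·q_1 = (-0.8919, 4.0541, -3.2162, 3.7838).

u_2 = (-0.8919, 4.0541, -3.2162, 3.7838)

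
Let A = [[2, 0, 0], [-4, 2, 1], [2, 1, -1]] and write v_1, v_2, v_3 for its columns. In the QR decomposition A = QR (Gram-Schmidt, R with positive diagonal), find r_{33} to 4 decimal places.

r_{33} = 0.6547

v_1 = (2, -4, 2); ‖v_1‖ = 4.8990, so q_1 = (0.4082, -0.8165, 0.4082).
q_1·v_2 = 0.4082·0 + (-0.8165)·2 + 0.4082·1 = -1.2247.
u_2 = v_2 + 1.2247·q_1 = (0.5000, 1.0000, 1.5000).
‖u_2‖ = 1.8708, so q_2 = (0.2673, 0.5345, 0.8018).
q_1·v_3 = 0.4082·0 + (-0.8165)·1 + 0.4082·(-1) = -1.2247; q_2·v_3 = 0.2673·0 + 0.5345·1 + 0.8018·(-1) = -0.2673.
u_3 = v_3 + 1.2247·q_1 + 0.2673·q_2 = (0.5714, 0.1429, -0.2857).
r_{33} = ‖u_3‖ = 0.6547.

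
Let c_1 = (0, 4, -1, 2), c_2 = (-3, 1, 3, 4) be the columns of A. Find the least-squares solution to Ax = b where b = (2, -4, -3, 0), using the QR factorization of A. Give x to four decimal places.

c_1 = (0, 4, -1, 2); ‖c_1‖ = 4.5826, so q_1 = (0.0000, 0.8729, -0.2182, 0.4364).
q_1·c_2 = 0.0000·(-3) + 0.8729·1 + (-0.2182)·3 + 0.4364·4 = 1.9640.
u_2 = c_2 − 1.9640·q_1 = (-3.0000, -0.7143, 3.4286, 3.1429).
‖u_2‖ = 5.5806, so q_2 = (-0.5376, -0.1280, 0.6144, 0.5632).
Qᵀb = (-2.8368, -2.4063).
Back-substitute: x_2 = -2.4063/5.5806 = -0.4312.
x_1 = (-2.8368 − 1.9640·(-0.4312))/4.5826 = -0.4343.

x = (-0.4343, -0.4312)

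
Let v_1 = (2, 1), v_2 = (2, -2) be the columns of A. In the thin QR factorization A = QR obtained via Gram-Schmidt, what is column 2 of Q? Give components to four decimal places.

q_1 = v_1/‖v_1‖ = (2, 1)/2.2361 = (0.8944, 0.4472).
r_{12} = q_1·v_2 = 0.8944.
u_2 = v_2 − 0.8944·q_1 = (1.2000, -2.4000).
‖u_2‖ = 2.6833, so q_2 = (0.4472, -0.8944).

q_2 = (0.4472, -0.8944)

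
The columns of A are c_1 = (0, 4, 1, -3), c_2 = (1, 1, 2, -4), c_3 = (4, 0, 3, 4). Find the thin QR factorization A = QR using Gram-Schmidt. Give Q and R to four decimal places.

c_1 = (0, 4, 1, -3); ‖c_1‖ = 5.0990, so q_1 = (0.0000, 0.7845, 0.1961, -0.5883).
q_1·c_2 = 0.0000·1 + 0.7845·1 + 0.1961·2 + (-0.5883)·(-4) = 3.5301.
u_2 = c_2 − 3.5301·q_1 = (1.0000, -1.7692, 1.3077, -1.9231).
‖u_2‖ = 3.0884, so q_2 = (0.3238, -0.5729, 0.4234, -0.6227).
q_1·c_3 = 0.0000·4 + 0.7845·0 + 0.1961·3 + (-0.5883)·4 = -1.7650; q_2·c_3 = 0.3238·4 + (-0.5729)·0 + 0.4234·3 + (-0.6227)·4 = 0.0747.
u_3 = c_3 + 1.7650·q_1 − 0.0747·q_2 = (3.9758, 1.4274, 3.3145, 3.0081).
‖u_3‖ = 6.1546, so q_3 = (0.6460, 0.2319, 0.5385, 0.4888).

Q = [[0.0000, 0.3238, 0.6460], [0.7845, -0.5729, 0.2319], [0.1961, 0.4234, 0.5385], [-0.5883, -0.6227, 0.4888]], R = [[5.0990, 3.5301, -1.7650], [0.0000, 3.0884, 0.0747], [0.0000, 0.0000, 6.1546]]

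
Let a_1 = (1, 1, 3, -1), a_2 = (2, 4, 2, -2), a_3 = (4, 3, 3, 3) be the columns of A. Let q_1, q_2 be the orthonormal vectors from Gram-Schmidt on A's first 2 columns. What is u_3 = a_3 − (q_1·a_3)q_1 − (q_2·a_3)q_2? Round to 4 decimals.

u_3 = (2.5714, 0.7429, 0.3714, 4.4286)

q_1 = a_1/‖a_1‖ = (1, 1, 3, -1)/3.4641 = (0.2887, 0.2887, 0.8660, -0.2887).
r_{12} = q_1·a_2 = 4.0415.
u_2 = a_2 − 4.0415·q_1 = (0.8333, 2.8333, -1.5000, -0.8333).
‖u_2‖ = 3.4157, so q_2 = (0.2440, 0.8295, -0.4392, -0.2440).
r_{13} = q_1·a_3 = 3.7528; r_{23} = q_2·a_3 = 1.4151.
u_3 = a_3 − 3.7528·q_1 − 1.4151·q_2 = (2.5714, 0.7429, 0.3714, 4.4286).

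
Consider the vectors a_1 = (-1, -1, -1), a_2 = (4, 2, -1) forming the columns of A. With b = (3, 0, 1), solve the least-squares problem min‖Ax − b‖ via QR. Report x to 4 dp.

x = (-0.7632, 0.3421)

a_1 = (-1, -1, -1); ‖a_1‖ = 1.7321, so e_1 = (-0.5774, -0.5774, -0.5774).
e_1·a_2 = (-0.5774)·4 + (-0.5774)·2 + (-0.5774)·(-1) = -2.8868.
u_2 = a_2 + 2.8868·e_1 = (2.3333, 0.3333, -2.6667).
‖u_2‖ = 3.5590, so e_2 = (0.6556, 0.0937, -0.7493).
Qᵀb = (-2.3094, 1.2176).
Back-substitute: x_2 = 1.2176/3.5590 = 0.3421.
x_1 = (-2.3094 + 2.8868·0.3421)/1.7321 = -0.7632.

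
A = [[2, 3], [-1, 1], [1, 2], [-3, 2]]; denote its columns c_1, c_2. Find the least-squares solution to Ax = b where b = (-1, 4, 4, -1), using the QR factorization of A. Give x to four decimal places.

c_1 = (2, -1, 1, -3); ‖c_1‖ = 3.8730, so e_1 = (0.5164, -0.2582, 0.2582, -0.7746).
e_1·c_2 = 0.5164·3 + (-0.2582)·1 + 0.2582·2 + (-0.7746)·2 = 0.2582.
u_2 = c_2 − 0.2582·e_1 = (2.8667, 1.0667, 1.9333, 2.2000).
‖u_2‖ = 4.2348, so e_2 = (0.6769, 0.2519, 0.4565, 0.5195).
Qᵀb = (0.2582, 1.6372).
Back-substitute: x_2 = 1.6372/4.2348 = 0.3866.
x_1 = (0.2582 − 0.2582·0.3866)/3.8730 = 0.0409.

x = (0.0409, 0.3866)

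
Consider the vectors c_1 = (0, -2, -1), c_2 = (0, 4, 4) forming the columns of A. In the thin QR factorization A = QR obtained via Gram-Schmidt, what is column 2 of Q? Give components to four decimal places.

c_1 = (0, -2, -1); ‖c_1‖ = 2.2361, so q_1 = (0.0000, -0.8944, -0.4472).
q_1·c_2 = 0.0000·0 + (-0.8944)·4 + (-0.4472)·4 = -5.3666.
u_2 = c_2 + 5.3666·q_1 = (0.0000, -0.8000, 1.6000).
‖u_2‖ = 1.7889, so q_2 = (0.0000, -0.4472, 0.8944).

q_2 = (0.0000, -0.4472, 0.8944)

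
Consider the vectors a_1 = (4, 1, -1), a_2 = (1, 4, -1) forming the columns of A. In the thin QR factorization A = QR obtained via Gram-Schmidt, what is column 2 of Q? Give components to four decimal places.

e_2 = (-0.2722, 0.9526, -0.1361)

a_1 = (4, 1, -1); ‖a_1‖ = 4.2426, so e_1 = (0.9428, 0.2357, -0.2357).
e_1·a_2 = 0.9428·1 + 0.2357·4 + (-0.2357)·(-1) = 2.1213.
u_2 = a_2 − 2.1213·e_1 = (-1.0000, 3.5000, -0.5000).
‖u_2‖ = 3.6742, so e_2 = (-0.2722, 0.9526, -0.1361).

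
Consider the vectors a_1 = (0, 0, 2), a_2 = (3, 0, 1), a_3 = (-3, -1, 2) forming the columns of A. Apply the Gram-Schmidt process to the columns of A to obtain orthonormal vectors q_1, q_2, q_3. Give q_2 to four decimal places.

q_2 = (1.0000, 0.0000, 0.0000)

a_1 = (0, 0, 2); ‖a_1‖ = 2.0000, so q_1 = (0.0000, 0.0000, 1.0000).
q_1·a_2 = 0.0000·3 + 0.0000·0 + 1.0000·1 = 1.0000.
u_2 = a_2 − 1.0000·q_1 = (3.0000, 0.0000, 0.0000).
‖u_2‖ = 3.0000, so q_2 = (1.0000, 0.0000, 0.0000).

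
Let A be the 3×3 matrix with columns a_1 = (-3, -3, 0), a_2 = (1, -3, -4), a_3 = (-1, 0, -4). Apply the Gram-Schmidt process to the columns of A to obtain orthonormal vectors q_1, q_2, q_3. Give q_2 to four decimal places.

q_2 = (0.4082, -0.4082, -0.8165)

a_1 = (-3, -3, 0); ‖a_1‖ = 4.2426, so q_1 = (-0.7071, -0.7071, 0.0000).
q_1·a_2 = (-0.7071)·1 + (-0.7071)·(-3) + 0.0000·(-4) = 1.4142.
u_2 = a_2 − 1.4142·q_1 = (2.0000, -2.0000, -4.0000).
‖u_2‖ = 4.8990, so q_2 = (0.4082, -0.4082, -0.8165).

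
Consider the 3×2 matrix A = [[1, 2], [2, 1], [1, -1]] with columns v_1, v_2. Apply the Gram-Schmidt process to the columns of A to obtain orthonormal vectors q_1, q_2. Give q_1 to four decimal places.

q_1 = v_1/‖v_1‖ = (1, 2, 1)/2.4495 = (0.4082, 0.8165, 0.4082).

q_1 = (0.4082, 0.8165, 0.4082)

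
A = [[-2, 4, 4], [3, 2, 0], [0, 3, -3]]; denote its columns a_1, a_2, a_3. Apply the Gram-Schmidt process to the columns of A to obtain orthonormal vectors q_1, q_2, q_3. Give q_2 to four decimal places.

q_2 = (0.6893, 0.4595, 0.5601)

q_1 = a_1/‖a_1‖ = (-2, 3, 0)/3.6056 = (-0.5547, 0.8321, 0.0000).
r_{12} = q_1·a_2 = -0.5547.
u_2 = a_2 + 0.5547·q_1 = (3.6923, 2.4615, 3.0000).
‖u_2‖ = 5.3565, so q_2 = (0.6893, 0.4595, 0.5601).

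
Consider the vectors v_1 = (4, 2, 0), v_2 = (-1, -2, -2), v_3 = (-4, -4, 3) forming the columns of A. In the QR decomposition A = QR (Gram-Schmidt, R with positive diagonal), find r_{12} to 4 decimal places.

r_{12} = -1.7889

q_1 = v_1/‖v_1‖ = (4, 2, 0)/4.4721 = (0.8944, 0.4472, 0.0000).
r_{12} = q_1·v_2 = -1.7889.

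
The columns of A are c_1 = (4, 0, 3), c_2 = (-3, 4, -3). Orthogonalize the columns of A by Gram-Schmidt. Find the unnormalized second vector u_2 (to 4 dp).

u_2 = (0.3600, 4.0000, -0.4800)

c_1 = (4, 0, 3); ‖c_1‖ = 5.0000, so q_1 = (0.8000, 0.0000, 0.6000).
q_1·c_2 = 0.8000·(-3) + 0.0000·4 + 0.6000·(-3) = -4.2000.
u_2 = c_2 + 4.2000·q_1 = (0.3600, 4.0000, -0.4800).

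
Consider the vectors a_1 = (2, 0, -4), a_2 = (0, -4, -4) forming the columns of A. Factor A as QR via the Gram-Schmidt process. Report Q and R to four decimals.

q_1 = a_1/‖a_1‖ = (2, 0, -4)/4.4721 = (0.4472, 0.0000, -0.8944).
r_{12} = q_1·a_2 = 3.5777.
u_2 = a_2 − 3.5777·q_1 = (-1.6000, -4.0000, -0.8000).
‖u_2‖ = 4.3818, so q_2 = (-0.3651, -0.9129, -0.1826).

Q = [[0.4472, -0.3651], [0.0000, -0.9129], [-0.8944, -0.1826]], R = [[4.4721, 3.5777], [0.0000, 4.3818]]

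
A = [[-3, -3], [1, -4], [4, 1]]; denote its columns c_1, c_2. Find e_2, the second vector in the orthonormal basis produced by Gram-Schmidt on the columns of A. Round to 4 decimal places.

e_2 = (-0.4100, -0.9085, -0.0804)

c_1 = (-3, 1, 4); ‖c_1‖ = 5.0990, so e_1 = (-0.5883, 0.1961, 0.7845).
e_1·c_2 = (-0.5883)·(-3) + 0.1961·(-4) + 0.7845·1 = 1.7650.
u_2 = c_2 − 1.7650·e_1 = (-1.9615, -4.3462, -0.3846).
‖u_2‖ = 4.7838, so e_2 = (-0.4100, -0.9085, -0.0804).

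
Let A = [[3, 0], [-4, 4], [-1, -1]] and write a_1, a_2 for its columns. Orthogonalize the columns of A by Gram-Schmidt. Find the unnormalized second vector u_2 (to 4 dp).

u_2 = (1.7308, 1.6923, -1.5769)

q_1 = a_1/‖a_1‖ = (3, -4, -1)/5.0990 = (0.5883, -0.7845, -0.1961).
r_{12} = q_1·a_2 = -2.9417.
u_2 = a_2 + 2.9417·q_1 = (1.7308, 1.6923, -1.5769).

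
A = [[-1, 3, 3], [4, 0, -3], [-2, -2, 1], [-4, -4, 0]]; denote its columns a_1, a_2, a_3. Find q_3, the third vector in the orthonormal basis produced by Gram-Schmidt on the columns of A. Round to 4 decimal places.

q_3 = (0.1339, 0.1339, 0.9147, -0.3570)

q_1 = a_1/‖a_1‖ = (-1, 4, -2, -4)/6.0828 = (-0.1644, 0.6576, -0.3288, -0.6576).
r_{12} = q_1·a_2 = 2.7948.
u_2 = a_2 − 2.7948·q_1 = (3.4595, -1.8378, -1.0811, -2.1622).
‖u_2‖ = 4.6032, so q_2 = (0.7515, -0.3993, -0.2349, -0.4697).
r_{13} = q_1·a_3 = -2.7948; r_{23} = q_2·a_3 = 3.2175.
u_3 = a_3 + 2.7948·q_1 − 3.2175·q_2 = (0.1224, 0.1224, 0.8367, -0.3265).
‖u_3‖ = 0.9147, so q_3 = (0.1339, 0.1339, 0.9147, -0.3570).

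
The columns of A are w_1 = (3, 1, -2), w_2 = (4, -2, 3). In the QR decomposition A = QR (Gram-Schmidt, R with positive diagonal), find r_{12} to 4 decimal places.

r_{12} = 1.0690

e_1 = w_1/‖w_1‖ = (3, 1, -2)/3.7417 = (0.8018, 0.2673, -0.5345).
r_{12} = e_1·w_2 = 1.0690.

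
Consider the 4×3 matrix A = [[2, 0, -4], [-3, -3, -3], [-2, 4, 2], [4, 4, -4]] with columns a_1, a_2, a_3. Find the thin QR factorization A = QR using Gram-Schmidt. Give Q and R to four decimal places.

a_1 = (2, -3, -2, 4); ‖a_1‖ = 5.7446, so e_1 = (0.3482, -0.5222, -0.3482, 0.6963).
e_1·a_2 = 0.3482·0 + (-0.5222)·(-3) + (-0.3482)·4 + 0.6963·4 = 2.9593.
u_2 = a_2 − 2.9593·e_1 = (-1.0303, -1.4545, 5.0303, 1.9394).
‖u_2‖ = 5.6782, so e_2 = (-0.1814, -0.2562, 0.8859, 0.3415).
e_1·a_3 = 0.3482·(-4) + (-0.5222)·(-3) + (-0.3482)·2 + 0.6963·(-4) = -3.3075; e_2·a_3 = (-0.1814)·(-4) + (-0.2562)·(-3) + 0.8859·2 + 0.3415·(-4) = 1.8999.
u_3 = a_3 + 3.3075·e_1 − 1.8999·e_2 = (-2.5038, -4.2406, -0.8346, -2.3459).
‖u_3‖ = 5.5183, so e_3 = (-0.4537, -0.7685, -0.1512, -0.4251).

Q = [[0.3482, -0.1814, -0.4537], [-0.5222, -0.2562, -0.7685], [-0.3482, 0.8859, -0.1512], [0.6963, 0.3415, -0.4251]], R = [[5.7446, 2.9593, -3.3075], [0.0000, 5.6782, 1.8999], [0.0000, 0.0000, 5.5183]]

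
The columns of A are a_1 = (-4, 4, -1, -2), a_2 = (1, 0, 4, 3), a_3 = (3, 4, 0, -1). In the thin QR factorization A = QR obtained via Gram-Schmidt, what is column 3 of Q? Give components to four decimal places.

e_1 = a_1/‖a_1‖ = (-4, 4, -1, -2)/6.0828 = (-0.6576, 0.6576, -0.1644, -0.3288).
r_{12} = e_1·a_2 = -2.3016.
u_2 = a_2 + 2.3016·e_1 = (-0.5135, 1.5135, 3.6216, 2.2432).
‖u_2‖ = 4.5500, so e_2 = (-0.1129, 0.3326, 0.7960, 0.4930).
r_{13} = e_1·a_3 = 0.9864; r_{23} = e_2·a_3 = 0.4990.
u_3 = a_3 − 0.9864·e_1 − 0.4990·e_2 = (3.7050, 3.1854, -0.2350, -0.9217).
‖u_3‖ = 4.9778, so e_3 = (0.7443, 0.6399, -0.0472, -0.1852).

e_3 = (0.7443, 0.6399, -0.0472, -0.1852)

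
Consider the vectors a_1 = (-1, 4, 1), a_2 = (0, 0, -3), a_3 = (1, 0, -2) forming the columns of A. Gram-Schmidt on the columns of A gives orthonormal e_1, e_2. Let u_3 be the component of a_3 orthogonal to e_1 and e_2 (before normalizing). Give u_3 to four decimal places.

u_3 = (0.9412, 0.2353, 0.0000)

e_1 = a_1/‖a_1‖ = (-1, 4, 1)/4.2426 = (-0.2357, 0.9428, 0.2357).
r_{12} = e_1·a_2 = -0.7071.
u_2 = a_2 + 0.7071·e_1 = (-0.1667, 0.6667, -2.8333).
‖u_2‖ = 2.9155, so e_2 = (-0.0572, 0.2287, -0.9718).
r_{13} = e_1·a_3 = -0.7071; r_{23} = e_2·a_3 = 1.8865.
u_3 = a_3 + 0.7071·e_1 − 1.8865·e_2 = (0.9412, 0.2353, 0.0000).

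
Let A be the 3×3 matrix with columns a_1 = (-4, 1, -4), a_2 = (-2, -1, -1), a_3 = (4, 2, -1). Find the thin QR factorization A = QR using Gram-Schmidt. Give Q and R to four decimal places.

Q = [[-0.6963, -0.4364, 0.5698], [0.1741, -0.8729, -0.4558], [-0.6963, 0.2182, -0.6838]], R = [[5.7446, 1.9149, -1.7408], [0.0000, 1.5275, -3.7097], [0.0000, 0.0000, 2.0513]]

a_1 = (-4, 1, -4); ‖a_1‖ = 5.7446, so q_1 = (-0.6963, 0.1741, -0.6963).
q_1·a_2 = (-0.6963)·(-2) + 0.1741·(-1) + (-0.6963)·(-1) = 1.9149.
u_2 = a_2 − 1.9149·q_1 = (-0.6667, -1.3333, 0.3333).
‖u_2‖ = 1.5275, so q_2 = (-0.4364, -0.8729, 0.2182).
q_1·a_3 = (-0.6963)·4 + 0.1741·2 + (-0.6963)·(-1) = -1.7408; q_2·a_3 = (-0.4364)·4 + (-0.8729)·2 + 0.2182·(-1) = -3.7097.
u_3 = a_3 + 1.7408·q_1 + 3.7097·q_2 = (1.1688, -0.9351, -1.4026).
‖u_3‖ = 2.0513, so q_3 = (0.5698, -0.4558, -0.6838).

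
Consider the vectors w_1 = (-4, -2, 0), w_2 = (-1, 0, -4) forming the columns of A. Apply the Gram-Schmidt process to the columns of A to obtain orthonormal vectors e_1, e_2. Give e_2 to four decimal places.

e_1 = w_1/‖w_1‖ = (-4, -2, 0)/4.4721 = (-0.8944, -0.4472, 0.0000).
r_{12} = e_1·w_2 = 0.8944.
u_2 = w_2 − 0.8944·e_1 = (-0.2000, 0.4000, -4.0000).
‖u_2‖ = 4.0249, so e_2 = (-0.0497, 0.0994, -0.9938).

e_2 = (-0.0497, 0.0994, -0.9938)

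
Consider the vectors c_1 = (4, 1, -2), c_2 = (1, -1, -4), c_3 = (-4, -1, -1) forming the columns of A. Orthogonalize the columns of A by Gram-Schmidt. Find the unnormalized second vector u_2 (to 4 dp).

q_1 = c_1/‖c_1‖ = (4, 1, -2)/4.5826 = (0.8729, 0.2182, -0.4364).
r_{12} = q_1·c_2 = 2.4004.
u_2 = c_2 − 2.4004·q_1 = (-1.0952, -1.5238, -2.9524).

u_2 = (-1.0952, -1.5238, -2.9524)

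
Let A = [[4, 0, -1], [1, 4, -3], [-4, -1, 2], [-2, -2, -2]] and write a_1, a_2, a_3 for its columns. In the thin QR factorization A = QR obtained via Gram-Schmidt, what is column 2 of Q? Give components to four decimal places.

e_1 = a_1/‖a_1‖ = (4, 1, -4, -2)/6.0828 = (0.6576, 0.1644, -0.6576, -0.3288).
r_{12} = e_1·a_2 = 1.9728.
u_2 = a_2 − 1.9728·e_1 = (-1.2973, 3.6757, 0.2973, -1.3514).
‖u_2‖ = 4.1362, so e_2 = (-0.3136, 0.8887, 0.0719, -0.3267).

e_2 = (-0.3136, 0.8887, 0.0719, -0.3267)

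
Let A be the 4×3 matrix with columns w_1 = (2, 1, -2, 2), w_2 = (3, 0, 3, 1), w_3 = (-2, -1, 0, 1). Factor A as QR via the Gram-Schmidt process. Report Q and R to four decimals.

w_1 = (2, 1, -2, 2); ‖w_1‖ = 3.6056, so e_1 = (0.5547, 0.2774, -0.5547, 0.5547).
e_1·w_2 = 0.5547·3 + 0.2774·0 + (-0.5547)·3 + 0.5547·1 = 0.5547.
u_2 = w_2 − 0.5547·e_1 = (2.6923, -0.1538, 3.3077, 0.6923).
‖u_2‖ = 4.3235, so e_2 = (0.6227, -0.0356, 0.7651, 0.1601).
e_1·w_3 = 0.5547·(-2) + 0.2774·(-1) + (-0.5547)·0 + 0.5547·1 = -0.8321; e_2·w_3 = 0.6227·(-2) + (-0.0356)·(-1) + 0.7651·0 + 0.1601·1 = -1.0497.
u_3 = w_3 + 0.8321·e_1 + 1.0497·e_2 = (-0.8848, -0.8066, 0.3416, 1.6296).
‖u_3‖ = 2.0508, so e_3 = (-0.4314, -0.3933, 0.1666, 0.7946).

Q = [[0.5547, 0.6227, -0.4314], [0.2774, -0.0356, -0.3933], [-0.5547, 0.7651, 0.1666], [0.5547, 0.1601, 0.7946]], R = [[3.6056, 0.5547, -0.8321], [0.0000, 4.3235, -1.0497], [0.0000, 0.0000, 2.0508]]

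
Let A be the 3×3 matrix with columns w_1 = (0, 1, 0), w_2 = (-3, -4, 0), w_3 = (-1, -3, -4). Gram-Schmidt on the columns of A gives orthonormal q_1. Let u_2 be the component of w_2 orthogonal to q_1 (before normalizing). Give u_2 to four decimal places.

u_2 = (-3.0000, 0.0000, 0.0000)

q_1 = w_1/‖w_1‖ = (0, 1, 0)/1.0000 = (0.0000, 1.0000, 0.0000).
r_{12} = q_1·w_2 = -4.0000.
u_2 = w_2 + 4.0000·q_1 = (-3.0000, 0.0000, 0.0000).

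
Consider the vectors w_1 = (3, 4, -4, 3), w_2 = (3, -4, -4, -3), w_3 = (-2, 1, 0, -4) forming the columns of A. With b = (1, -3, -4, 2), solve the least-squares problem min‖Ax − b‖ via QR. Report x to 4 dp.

x = (0.0894, 0.5244, -0.6094)

w_1 = (3, 4, -4, 3); ‖w_1‖ = 7.0711, so e_1 = (0.4243, 0.5657, -0.5657, 0.4243).
e_1·w_2 = 0.4243·3 + 0.5657·(-4) + (-0.5657)·(-4) + 0.4243·(-3) = 0.0000.
u_2 = w_2 + 0.0000·e_1 = (3.0000, -4.0000, -4.0000, -3.0000).
‖u_2‖ = 7.0711, so e_2 = (0.4243, -0.5657, -0.5657, -0.4243).
e_1·w_3 = 0.4243·(-2) + 0.5657·1 + (-0.5657)·0 + 0.4243·(-4) = -1.9799; e_2·w_3 = 0.4243·(-2) + (-0.5657)·1 + (-0.5657)·0 + (-0.4243)·(-4) = 0.2828.
u_3 = w_3 + 1.9799·e_1 − 0.2828·e_2 = (-1.2800, 2.2800, -0.9600, -3.0400).
‖u_3‖ = 4.1231, so e_3 = (-0.3104, 0.5530, -0.2328, -0.7373).
Qᵀb = (1.8385, 3.5355, -2.5127).
Back-substitute: x_3 = -2.5127/4.1231 = -0.6094.
x_2 = (3.5355 − 0.2828·(-0.6094))/7.0711 = 0.5244.
x_1 = (1.8385 + 0.0000·0.5244 + 1.9799·(-0.6094))/7.0711 = 0.0894.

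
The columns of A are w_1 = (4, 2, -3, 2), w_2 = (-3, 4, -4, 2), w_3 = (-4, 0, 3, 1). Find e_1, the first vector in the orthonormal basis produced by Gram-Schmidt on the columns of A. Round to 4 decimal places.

e_1 = (0.6963, 0.3482, -0.5222, 0.3482)

w_1 = (4, 2, -3, 2); ‖w_1‖ = 5.7446, so e_1 = (0.6963, 0.3482, -0.5222, 0.3482).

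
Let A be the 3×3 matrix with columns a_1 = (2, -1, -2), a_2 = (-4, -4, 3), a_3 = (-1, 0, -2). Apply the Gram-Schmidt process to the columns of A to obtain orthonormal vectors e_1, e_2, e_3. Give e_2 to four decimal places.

e_2 = (-0.3252, -0.9349, 0.1423)

a_1 = (2, -1, -2); ‖a_1‖ = 3.0000, so e_1 = (0.6667, -0.3333, -0.6667).
e_1·a_2 = 0.6667·(-4) + (-0.3333)·(-4) + (-0.6667)·3 = -3.3333.
u_2 = a_2 + 3.3333·e_1 = (-1.7778, -5.1111, 0.7778).
‖u_2‖ = 5.4671, so e_2 = (-0.3252, -0.9349, 0.1423).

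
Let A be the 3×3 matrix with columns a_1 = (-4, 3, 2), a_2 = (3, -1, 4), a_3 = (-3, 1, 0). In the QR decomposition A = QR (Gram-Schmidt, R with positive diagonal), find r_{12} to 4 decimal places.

r_{12} = -1.2999

a_1 = (-4, 3, 2); ‖a_1‖ = 5.3852, so e_1 = (-0.7428, 0.5571, 0.3714).
r_{12} = e_1·a_2 = -1.2999.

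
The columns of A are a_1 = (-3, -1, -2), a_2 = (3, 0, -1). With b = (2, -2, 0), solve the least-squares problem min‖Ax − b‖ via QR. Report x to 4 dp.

x = (0.0220, 0.6154)

a_1 = (-3, -1, -2); ‖a_1‖ = 3.7417, so q_1 = (-0.8018, -0.2673, -0.5345).
q_1·a_2 = (-0.8018)·3 + (-0.2673)·0 + (-0.5345)·(-1) = -1.8708.
u_2 = a_2 + 1.8708·q_1 = (1.5000, -0.5000, -2.0000).
‖u_2‖ = 2.5495, so q_2 = (0.5883, -0.1961, -0.7845).
Qᵀb = (-1.0690, 1.5689).
Back-substitute: x_2 = 1.5689/2.5495 = 0.6154.
x_1 = (-1.0690 + 1.8708·0.6154)/3.7417 = 0.0220.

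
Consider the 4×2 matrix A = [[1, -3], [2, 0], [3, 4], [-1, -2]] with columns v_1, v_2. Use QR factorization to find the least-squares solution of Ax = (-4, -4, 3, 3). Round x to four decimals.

v_1 = (1, 2, 3, -1); ‖v_1‖ = 3.8730, so e_1 = (0.2582, 0.5164, 0.7746, -0.2582).
e_1·v_2 = 0.2582·(-3) + 0.5164·0 + 0.7746·4 + (-0.2582)·(-2) = 2.8402.
u_2 = v_2 − 2.8402·e_1 = (-3.7333, -1.4667, 1.8000, -1.2667).
‖u_2‖ = 4.5753, so e_2 = (-0.8160, -0.3206, 0.3934, -0.2768).
Qᵀb = (-1.5492, 4.8959).
Back-substitute: x_2 = 4.8959/4.5753 = 1.0701.
x_1 = (-1.5492 − 2.8402·1.0701)/3.8730 = -1.1847.

x = (-1.1847, 1.0701)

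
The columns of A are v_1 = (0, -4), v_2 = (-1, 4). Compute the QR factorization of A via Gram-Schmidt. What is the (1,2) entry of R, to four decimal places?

r_{12} = -4.0000

v_1 = (0, -4); ‖v_1‖ = 4.0000, so q_1 = (0.0000, -1.0000).
r_{12} = q_1·v_2 = -4.0000.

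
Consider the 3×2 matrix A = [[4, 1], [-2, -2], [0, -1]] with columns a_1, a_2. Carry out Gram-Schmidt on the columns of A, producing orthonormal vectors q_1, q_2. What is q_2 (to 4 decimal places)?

q_1 = a_1/‖a_1‖ = (4, -2, 0)/4.4721 = (0.8944, -0.4472, 0.0000).
r_{12} = q_1·a_2 = 1.7889.
u_2 = a_2 − 1.7889·q_1 = (-0.6000, -1.2000, -1.0000).
‖u_2‖ = 1.6733, so q_2 = (-0.3586, -0.7171, -0.5976).

q_2 = (-0.3586, -0.7171, -0.5976)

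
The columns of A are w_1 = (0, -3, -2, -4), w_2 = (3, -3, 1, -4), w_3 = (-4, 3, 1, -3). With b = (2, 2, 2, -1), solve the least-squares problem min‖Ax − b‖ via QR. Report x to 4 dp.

w_1 = (0, -3, -2, -4); ‖w_1‖ = 5.3852, so e_1 = (0.0000, -0.5571, -0.3714, -0.7428).
e_1·w_2 = 0.0000·3 + (-0.5571)·(-3) + (-0.3714)·1 + (-0.7428)·(-4) = 4.2710.
u_2 = w_2 − 4.2710·e_1 = (3.0000, -0.6207, 2.5862, -0.8276).
‖u_2‖ = 4.0937, so e_2 = (0.7328, -0.1516, 0.6317, -0.2022).
e_1·w_3 = 0.0000·(-4) + (-0.5571)·3 + (-0.3714)·1 + (-0.7428)·(-3) = 0.1857; e_2·w_3 = 0.7328·(-4) + (-0.1516)·3 + 0.6317·1 + (-0.2022)·(-3) = -2.1479.
u_3 = w_3 − 0.1857·e_1 + 2.1479·e_2 = (-2.4259, 2.7778, 2.4259, -3.2963).
‖u_3‖ = 5.5093, so e_3 = (-0.4403, 0.5042, 0.4403, -0.5983).
Qᵀb = (-1.1142, 2.6281, 1.6067).
Back-substitute: x_3 = 1.6067/5.5093 = 0.2916.
x_2 = (2.6281 + 2.1479·0.2916)/4.0937 = 0.7950.
x_1 = (-1.1142 − 4.2710·0.7950 − 0.1857·0.2916)/5.3852 = -0.8475.

x = (-0.8475, 0.7950, 0.2916)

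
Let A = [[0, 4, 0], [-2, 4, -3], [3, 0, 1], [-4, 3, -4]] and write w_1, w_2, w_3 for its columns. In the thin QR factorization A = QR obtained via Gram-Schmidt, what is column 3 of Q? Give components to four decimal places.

e_3 = (0.5971, -0.3755, -0.6443, -0.2955)

e_1 = w_1/‖w_1‖ = (0, -2, 3, -4)/5.3852 = (0.0000, -0.3714, 0.5571, -0.7428).
r_{12} = e_1·w_2 = -3.7139.
u_2 = w_2 + 3.7139·e_1 = (4.0000, 2.6207, 2.0690, 0.2414).
‖u_2‖ = 5.2160, so e_2 = (0.7669, 0.5024, 0.3967, 0.0463).
r_{13} = e_1·w_3 = 4.6424; r_{23} = e_2·w_3 = -1.2957.
u_3 = w_3 − 4.6424·e_1 + 1.2957·e_2 = (0.9937, -0.6248, -1.0722, -0.4918).
‖u_3‖ = 1.6641, so e_3 = (0.5971, -0.3755, -0.6443, -0.2955).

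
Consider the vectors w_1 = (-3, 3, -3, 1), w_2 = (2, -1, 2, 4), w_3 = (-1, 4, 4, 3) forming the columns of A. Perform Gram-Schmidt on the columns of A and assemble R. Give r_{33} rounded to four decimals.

w_1 = (-3, 3, -3, 1); ‖w_1‖ = 5.2915, so q_1 = (-0.5669, 0.5669, -0.5669, 0.1890).
q_1·w_2 = (-0.5669)·2 + 0.5669·(-1) + (-0.5669)·2 + 0.1890·4 = -2.0788.
u_2 = w_2 + 2.0788·q_1 = (0.8214, 0.1786, 0.8214, 4.3929).
‖u_2‖ = 4.5474, so q_2 = (0.1806, 0.0393, 0.1806, 0.9660).
q_1·w_3 = (-0.5669)·(-1) + 0.5669·4 + (-0.5669)·4 + 0.1890·3 = 1.1339; q_2·w_3 = 0.1806·(-1) + 0.0393·4 + 0.1806·4 + 0.9660·3 = 3.5971.
u_3 = w_3 − 1.1339·q_1 − 3.5971·q_2 = (-1.0069, 3.2159, 3.9931, -0.6891).
r_{33} = ‖u_3‖ = 5.2702.

r_{33} = 5.2702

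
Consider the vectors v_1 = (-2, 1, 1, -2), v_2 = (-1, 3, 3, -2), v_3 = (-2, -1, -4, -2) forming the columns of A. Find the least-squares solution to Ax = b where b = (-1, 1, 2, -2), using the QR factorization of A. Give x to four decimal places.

x = (0.8227, 0.1093, -0.1794)

q_1 = v_1/‖v_1‖ = (-2, 1, 1, -2)/3.1623 = (-0.6325, 0.3162, 0.3162, -0.6325).
r_{12} = q_1·v_2 = 3.7947.
u_2 = v_2 − 3.7947·q_1 = (1.4000, 1.8000, 1.8000, 0.4000).
‖u_2‖ = 2.9326, so q_2 = (0.4774, 0.6138, 0.6138, 0.1364).
r_{13} = q_1·v_3 = 0.9487; r_{23} = q_2·v_3 = -4.2966.
u_3 = v_3 − 0.9487·q_1 + 4.2966·q_2 = (0.6512, 1.3372, -1.6628, -0.8140).
‖u_3‖ = 2.3748, so q_3 = (0.2742, 0.5631, -0.7002, -0.3428).
Qᵀb = (2.8460, 1.0912, -0.4260).
Back-substitute: x_3 = -0.4260/2.3748 = -0.1794.
x_2 = (1.0912 + 4.2966·(-0.1794))/2.9326 = 0.1093.
x_1 = (2.8460 − 3.7947·0.1093 − 0.9487·(-0.1794))/3.1623 = 0.8227.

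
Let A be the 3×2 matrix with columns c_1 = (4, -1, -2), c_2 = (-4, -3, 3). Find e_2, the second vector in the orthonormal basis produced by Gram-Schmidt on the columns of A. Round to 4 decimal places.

e_2 = (-0.0929, -0.9524, 0.2904)

c_1 = (4, -1, -2); ‖c_1‖ = 4.5826, so e_1 = (0.8729, -0.2182, -0.4364).
e_1·c_2 = 0.8729·(-4) + (-0.2182)·(-3) + (-0.4364)·3 = -4.1461.
u_2 = c_2 + 4.1461·e_1 = (-0.3810, -3.9048, 1.1905).
‖u_2‖ = 4.0999, so e_2 = (-0.0929, -0.9524, 0.2904).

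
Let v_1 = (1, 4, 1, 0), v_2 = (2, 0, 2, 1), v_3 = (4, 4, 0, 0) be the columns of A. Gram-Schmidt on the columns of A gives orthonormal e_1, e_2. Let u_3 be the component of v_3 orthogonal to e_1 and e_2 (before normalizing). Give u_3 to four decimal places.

v_1 = (1, 4, 1, 0); ‖v_1‖ = 4.2426, so e_1 = (0.2357, 0.9428, 0.2357, 0.0000).
e_1·v_2 = 0.2357·2 + 0.9428·0 + 0.2357·2 + 0.0000·1 = 0.9428.
u_2 = v_2 − 0.9428·e_1 = (1.7778, -0.8889, 1.7778, 1.0000).
‖u_2‖ = 2.8480, so e_2 = (0.6242, -0.3121, 0.6242, 0.3511).
e_1·v_3 = 0.2357·4 + 0.9428·4 + 0.2357·0 + 0.0000·0 = 4.7140; e_2·v_3 = 0.6242·4 + (-0.3121)·4 + 0.6242·0 + 0.3511·0 = 1.2484.
u_3 = v_3 − 4.7140·e_1 − 1.2484·e_2 = (2.1096, -0.0548, -1.8904, -0.4384).

u_3 = (2.1096, -0.0548, -1.8904, -0.4384)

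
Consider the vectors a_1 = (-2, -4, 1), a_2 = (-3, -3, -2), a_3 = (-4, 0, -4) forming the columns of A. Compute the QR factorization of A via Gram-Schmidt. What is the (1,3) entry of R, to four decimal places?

r_{13} = 0.8729

e_1 = a_1/‖a_1‖ = (-2, -4, 1)/4.5826 = (-0.4364, -0.8729, 0.2182).
r_{13} = e_1·a_3 = 0.8729.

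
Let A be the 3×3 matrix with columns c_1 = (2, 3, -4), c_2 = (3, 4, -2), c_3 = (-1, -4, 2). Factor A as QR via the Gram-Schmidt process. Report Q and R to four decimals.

q_1 = c_1/‖c_1‖ = (2, 3, -4)/5.3852 = (0.3714, 0.5571, -0.7428).
r_{12} = q_1·c_2 = 4.8281.
u_2 = c_2 − 4.8281·q_1 = (1.2069, 1.3103, 1.5862).
‖u_2‖ = 2.3853, so q_2 = (0.5060, 0.5493, 0.6650).
r_{13} = q_1·c_3 = -4.0853; r_{23} = q_2·c_3 = -1.3734.
u_3 = c_3 + 4.0853·q_1 + 1.3734·q_2 = (1.2121, -0.9697, -0.1212).
‖u_3‖ = 1.5570, so q_3 = (0.7785, -0.6228, -0.0778).

Q = [[0.3714, 0.5060, 0.7785], [0.5571, 0.5493, -0.6228], [-0.7428, 0.6650, -0.0778]], R = [[5.3852, 4.8281, -4.0853], [0.0000, 2.3853, -1.3734], [0.0000, 0.0000, 1.5570]]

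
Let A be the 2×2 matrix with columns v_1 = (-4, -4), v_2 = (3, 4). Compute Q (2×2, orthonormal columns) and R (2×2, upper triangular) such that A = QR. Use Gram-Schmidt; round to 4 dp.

Q = [[-0.7071, -0.7071], [-0.7071, 0.7071]], R = [[5.6569, -4.9497], [0.0000, 0.7071]]

v_1 = (-4, -4); ‖v_1‖ = 5.6569, so e_1 = (-0.7071, -0.7071).
e_1·v_2 = (-0.7071)·3 + (-0.7071)·4 = -4.9497.
u_2 = v_2 + 4.9497·e_1 = (-0.5000, 0.5000).
‖u_2‖ = 0.7071, so e_2 = (-0.7071, 0.7071).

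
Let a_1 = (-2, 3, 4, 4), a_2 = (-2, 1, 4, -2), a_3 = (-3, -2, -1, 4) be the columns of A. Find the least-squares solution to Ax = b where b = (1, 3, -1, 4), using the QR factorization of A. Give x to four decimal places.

x = (0.8889, -1.0952, -0.3810)

a_1 = (-2, 3, 4, 4); ‖a_1‖ = 6.7082, so q_1 = (-0.2981, 0.4472, 0.5963, 0.5963).
q_1·a_2 = (-0.2981)·(-2) + 0.4472·1 + 0.5963·4 + 0.5963·(-2) = 2.2361.
u_2 = a_2 − 2.2361·q_1 = (-1.3333, 0.0000, 2.6667, -3.3333).
‖u_2‖ = 4.4721, so q_2 = (-0.2981, 0.0000, 0.5963, -0.7454).
q_1·a_3 = (-0.2981)·(-3) + 0.4472·(-2) + 0.5963·(-1) + 0.5963·4 = 1.7889; q_2·a_3 = (-0.2981)·(-3) + 0.0000·(-2) + 0.5963·(-1) + (-0.7454)·4 = -2.6833.
u_3 = a_3 − 1.7889·q_1 + 2.6833·q_2 = (-3.2667, -2.8000, -0.4667, 0.9333).
‖u_3‖ = 4.4272, so q_3 = (-0.7379, -0.6325, -0.1054, 0.2108).
Qᵀb = (2.8324, -3.8759, -1.6865).
Back-substitute: x_3 = -1.6865/4.4272 = -0.3810.
x_2 = (-3.8759 + 2.6833·(-0.3810))/4.4721 = -1.0952.
x_1 = (2.8324 − 2.2361·(-1.0952) − 1.7889·(-0.3810))/6.7082 = 0.8889.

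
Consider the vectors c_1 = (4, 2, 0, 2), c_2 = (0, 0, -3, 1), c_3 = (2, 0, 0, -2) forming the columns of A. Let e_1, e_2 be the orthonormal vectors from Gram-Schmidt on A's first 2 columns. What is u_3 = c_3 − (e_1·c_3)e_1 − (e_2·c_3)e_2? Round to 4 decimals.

e_1 = c_1/‖c_1‖ = (4, 2, 0, 2)/4.8990 = (0.8165, 0.4082, 0.0000, 0.4082).
r_{12} = e_1·c_2 = 0.4082.
u_2 = c_2 − 0.4082·e_1 = (-0.3333, -0.1667, -3.0000, 0.8333).
‖u_2‖ = 3.1358, so e_2 = (-0.1063, -0.0531, -0.9567, 0.2657).
r_{13} = e_1·c_3 = 0.8165; r_{23} = e_2·c_3 = -0.7441.
u_3 = c_3 − 0.8165·e_1 + 0.7441·e_2 = (1.2542, -0.3729, -0.7119, -2.1356).

u_3 = (1.2542, -0.3729, -0.7119, -2.1356)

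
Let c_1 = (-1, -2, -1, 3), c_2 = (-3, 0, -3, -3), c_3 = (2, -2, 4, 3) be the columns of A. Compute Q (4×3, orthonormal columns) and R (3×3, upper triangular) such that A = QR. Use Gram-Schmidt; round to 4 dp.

e_1 = c_1/‖c_1‖ = (-1, -2, -1, 3)/3.8730 = (-0.2582, -0.5164, -0.2582, 0.7746).
r_{12} = e_1·c_2 = -0.7746.
u_2 = c_2 + 0.7746·e_1 = (-3.2000, -0.4000, -3.2000, -2.4000).
‖u_2‖ = 5.1381, so e_2 = (-0.6228, -0.0778, -0.6228, -0.4671).
r_{13} = e_1·c_3 = 1.8074; r_{23} = e_2·c_3 = -4.9824.
u_3 = c_3 − 1.8074·e_1 + 4.9824·e_2 = (-0.6364, -1.4545, 1.3636, -0.7273).
‖u_3‖ = 2.2156, so e_3 = (-0.2872, -0.6565, 0.6155, -0.3282).

Q = [[-0.2582, -0.6228, -0.2872], [-0.5164, -0.0778, -0.6565], [-0.2582, -0.6228, 0.6155], [0.7746, -0.4671, -0.3282]], R = [[3.8730, -0.7746, 1.8074], [0.0000, 5.1381, -4.9824], [0.0000, 0.0000, 2.2156]]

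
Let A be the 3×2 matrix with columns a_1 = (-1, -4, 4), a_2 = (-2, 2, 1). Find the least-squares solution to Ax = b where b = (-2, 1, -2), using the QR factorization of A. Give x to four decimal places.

x = (-0.2799, 0.3823)

a_1 = (-1, -4, 4); ‖a_1‖ = 5.7446, so q_1 = (-0.1741, -0.6963, 0.6963).
q_1·a_2 = (-0.1741)·(-2) + (-0.6963)·2 + 0.6963·1 = -0.3482.
u_2 = a_2 + 0.3482·q_1 = (-2.0606, 1.7576, 1.2424).
‖u_2‖ = 2.9797, so q_2 = (-0.6915, 0.5898, 0.4170).
Qᵀb = (-1.7408, 1.1390).
Back-substitute: x_2 = 1.1390/2.9797 = 0.3823.
x_1 = (-1.7408 + 0.3482·0.3823)/5.7446 = -0.2799.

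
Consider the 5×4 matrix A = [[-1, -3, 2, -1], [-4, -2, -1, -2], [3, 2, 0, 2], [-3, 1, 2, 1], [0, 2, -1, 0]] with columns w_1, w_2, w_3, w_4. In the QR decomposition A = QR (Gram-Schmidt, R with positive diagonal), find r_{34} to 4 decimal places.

w_1 = (-1, -4, 3, -3, 0); ‖w_1‖ = 5.9161, so q_1 = (-0.1690, -0.6761, 0.5071, -0.5071, 0.0000).
q_1·w_2 = (-0.1690)·(-3) + (-0.6761)·(-2) + 0.5071·2 + (-0.5071)·1 + 0.0000·2 = 2.3664.
u_2 = w_2 − 2.3664·q_1 = (-2.6000, -0.4000, 0.8000, 2.2000, 2.0000).
‖u_2‖ = 4.0497, so q_2 = (-0.6420, -0.0988, 0.1975, 0.5433, 0.4939).
q_1·w_3 = (-0.1690)·2 + (-0.6761)·(-1) + 0.5071·0 + (-0.5071)·2 + 0.0000·(-1) = -0.6761; q_2·w_3 = (-0.6420)·2 + (-0.0988)·(-1) + 0.1975·0 + 0.5433·2 + 0.4939·(-1) = -0.5926.
u_3 = w_3 + 0.6761·q_1 + 0.5926·q_2 = (1.5052, -1.5157, 0.4599, 1.9791, -0.7073).
‖u_3‖ = 3.0318, so q_3 = (0.4965, -0.4999, 0.1517, 0.6528, -0.2333).
r_{34} = q_3·w_4 = 1.4596.

r_{34} = 1.4596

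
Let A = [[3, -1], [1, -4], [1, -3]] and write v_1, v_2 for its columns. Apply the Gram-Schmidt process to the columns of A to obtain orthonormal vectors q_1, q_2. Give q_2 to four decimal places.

q_2 = (0.4200, -0.7517, -0.5085)

q_1 = v_1/‖v_1‖ = (3, 1, 1)/3.3166 = (0.9045, 0.3015, 0.3015).
r_{12} = q_1·v_2 = -3.0151.
u_2 = v_2 + 3.0151·q_1 = (1.7273, -3.0909, -2.0909).
‖u_2‖ = 4.1121, so q_2 = (0.4200, -0.7517, -0.5085).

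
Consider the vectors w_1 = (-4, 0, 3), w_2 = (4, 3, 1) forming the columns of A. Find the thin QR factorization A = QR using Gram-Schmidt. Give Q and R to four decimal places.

Q = [[-0.8000, 0.4377], [0.0000, 0.6839], [0.6000, 0.5836]], R = [[5.0000, -2.6000], [0.0000, 4.3863]]

e_1 = w_1/‖w_1‖ = (-4, 0, 3)/5.0000 = (-0.8000, 0.0000, 0.6000).
r_{12} = e_1·w_2 = -2.6000.
u_2 = w_2 + 2.6000·e_1 = (1.9200, 3.0000, 2.5600).
‖u_2‖ = 4.3863, so e_2 = (0.4377, 0.6839, 0.5836).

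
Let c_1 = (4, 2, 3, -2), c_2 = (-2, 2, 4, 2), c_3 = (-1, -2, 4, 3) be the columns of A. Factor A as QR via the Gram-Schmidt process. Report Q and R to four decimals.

c_1 = (4, 2, 3, -2); ‖c_1‖ = 5.7446, so e_1 = (0.6963, 0.3482, 0.5222, -0.3482).
e_1·c_2 = 0.6963·(-2) + 0.3482·2 + 0.5222·4 + (-0.3482)·2 = 0.6963.
u_2 = c_2 − 0.6963·e_1 = (-2.4848, 1.7576, 3.6364, 2.2424).
‖u_2‖ = 5.2455, so e_2 = (-0.4737, 0.3351, 0.6932, 0.4275).
e_1·c_3 = 0.6963·(-1) + 0.3482·(-2) + 0.5222·4 + (-0.3482)·3 = -0.3482; e_2·c_3 = (-0.4737)·(-1) + 0.3351·(-2) + 0.6932·4 + 0.4275·3 = 3.8590.
u_3 = c_3 + 0.3482·e_1 − 3.8590·e_2 = (1.0705, -3.1718, 1.5066, 1.2291).
‖u_3‖ = 3.8713, so e_3 = (0.2765, -0.8193, 0.3892, 0.3175).

Q = [[0.6963, -0.4737, 0.2765], [0.3482, 0.3351, -0.8193], [0.5222, 0.6932, 0.3892], [-0.3482, 0.4275, 0.3175]], R = [[5.7446, 0.6963, -0.3482], [0.0000, 5.2455, 3.8590], [0.0000, 0.0000, 3.8713]]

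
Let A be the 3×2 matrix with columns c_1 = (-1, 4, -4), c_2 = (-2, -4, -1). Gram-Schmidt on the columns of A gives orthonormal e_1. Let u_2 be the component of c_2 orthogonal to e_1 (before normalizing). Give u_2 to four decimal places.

u_2 = (-2.3030, -2.7879, -2.2121)

e_1 = c_1/‖c_1‖ = (-1, 4, -4)/5.7446 = (-0.1741, 0.6963, -0.6963).
r_{12} = e_1·c_2 = -1.7408.
u_2 = c_2 + 1.7408·e_1 = (-2.3030, -2.7879, -2.2121).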